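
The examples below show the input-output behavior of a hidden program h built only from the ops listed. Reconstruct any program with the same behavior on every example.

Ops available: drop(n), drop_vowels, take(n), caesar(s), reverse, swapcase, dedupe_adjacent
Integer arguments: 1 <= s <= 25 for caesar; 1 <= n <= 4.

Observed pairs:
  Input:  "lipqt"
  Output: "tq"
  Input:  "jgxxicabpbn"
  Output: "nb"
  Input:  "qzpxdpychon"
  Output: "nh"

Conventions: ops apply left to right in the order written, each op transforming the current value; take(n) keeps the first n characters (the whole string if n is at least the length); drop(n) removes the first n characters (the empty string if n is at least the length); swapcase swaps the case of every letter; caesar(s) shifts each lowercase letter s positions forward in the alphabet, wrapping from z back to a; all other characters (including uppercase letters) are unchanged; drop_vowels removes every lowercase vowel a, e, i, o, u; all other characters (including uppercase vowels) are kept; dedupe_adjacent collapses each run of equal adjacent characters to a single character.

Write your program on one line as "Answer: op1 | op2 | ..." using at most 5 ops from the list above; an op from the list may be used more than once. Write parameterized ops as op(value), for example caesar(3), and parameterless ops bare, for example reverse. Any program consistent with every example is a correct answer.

reverse | drop_vowels | dedupe_adjacent | take(2)

Check, running the answer program on each example:
  "lipqt" -> "tqpil" -> "tqpl" -> "tqpl" -> "tq"
  "jgxxicabpbn" -> "nbpbacixxgj" -> "nbpbcxxgj" -> "nbpbcxgj" -> "nb"
  "qzpxdpychon" -> "nohcypdxpzq" -> "nhcypdxpzq" -> "nhcypdxpzq" -> "nh"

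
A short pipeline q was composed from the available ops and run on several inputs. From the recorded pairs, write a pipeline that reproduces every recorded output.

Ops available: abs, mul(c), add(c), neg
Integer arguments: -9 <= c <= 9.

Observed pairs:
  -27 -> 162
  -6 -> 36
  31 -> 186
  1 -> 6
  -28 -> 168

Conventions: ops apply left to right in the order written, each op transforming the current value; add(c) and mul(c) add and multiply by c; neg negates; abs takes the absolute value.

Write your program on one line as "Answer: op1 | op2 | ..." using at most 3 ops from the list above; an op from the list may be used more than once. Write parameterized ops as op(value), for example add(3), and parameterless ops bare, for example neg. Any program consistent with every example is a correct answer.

mul(6) | abs

Check, running the answer program on each example:
  -27 -> -162 -> 162
  -6 -> -36 -> 36
  31 -> 186 -> 186
  1 -> 6 -> 6
  -28 -> -168 -> 168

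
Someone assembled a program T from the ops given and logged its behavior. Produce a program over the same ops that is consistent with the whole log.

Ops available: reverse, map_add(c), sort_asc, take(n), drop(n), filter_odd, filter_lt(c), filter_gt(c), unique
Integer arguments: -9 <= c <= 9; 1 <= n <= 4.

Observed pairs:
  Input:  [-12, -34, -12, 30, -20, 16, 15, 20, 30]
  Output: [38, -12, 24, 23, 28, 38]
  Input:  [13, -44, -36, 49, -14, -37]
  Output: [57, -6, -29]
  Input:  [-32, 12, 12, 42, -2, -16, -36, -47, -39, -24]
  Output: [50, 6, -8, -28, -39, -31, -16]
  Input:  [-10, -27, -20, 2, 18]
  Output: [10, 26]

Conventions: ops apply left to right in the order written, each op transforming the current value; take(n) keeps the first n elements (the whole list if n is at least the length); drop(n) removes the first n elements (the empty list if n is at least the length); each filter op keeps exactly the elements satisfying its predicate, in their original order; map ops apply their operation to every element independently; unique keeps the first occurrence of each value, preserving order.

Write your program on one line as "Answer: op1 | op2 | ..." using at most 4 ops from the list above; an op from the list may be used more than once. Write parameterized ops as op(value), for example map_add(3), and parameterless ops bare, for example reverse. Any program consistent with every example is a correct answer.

drop(1) | map_add(-1) | drop(2) | map_add(9)

Check, running the answer program on each example:
  [-12, -34, -12, 30, -20, 16, 15, 20, 30] -> [-34, -12, 30, -20, 16, 15, 20, 30] -> [-35, -13, 29, -21, 15, 14, 19, 29] -> [29, -21, 15, 14, 19, 29] -> [38, -12, 24, 23, 28, 38]
  [13, -44, -36, 49, -14, -37] -> [-44, -36, 49, -14, -37] -> [-45, -37, 48, -15, -38] -> [48, -15, -38] -> [57, -6, -29]
  [-32, 12, 12, 42, -2, -16, -36, -47, -39, -24] -> [12, 12, 42, -2, -16, -36, -47, -39, -24] -> [11, 11, 41, -3, -17, -37, -48, -40, -25] -> [41, -3, -17, -37, -48, -40, -25] -> [50, 6, -8, -28, -39, -31, -16]
  [-10, -27, -20, 2, 18] -> [-27, -20, 2, 18] -> [-28, -21, 1, 17] -> [1, 17] -> [10, 26]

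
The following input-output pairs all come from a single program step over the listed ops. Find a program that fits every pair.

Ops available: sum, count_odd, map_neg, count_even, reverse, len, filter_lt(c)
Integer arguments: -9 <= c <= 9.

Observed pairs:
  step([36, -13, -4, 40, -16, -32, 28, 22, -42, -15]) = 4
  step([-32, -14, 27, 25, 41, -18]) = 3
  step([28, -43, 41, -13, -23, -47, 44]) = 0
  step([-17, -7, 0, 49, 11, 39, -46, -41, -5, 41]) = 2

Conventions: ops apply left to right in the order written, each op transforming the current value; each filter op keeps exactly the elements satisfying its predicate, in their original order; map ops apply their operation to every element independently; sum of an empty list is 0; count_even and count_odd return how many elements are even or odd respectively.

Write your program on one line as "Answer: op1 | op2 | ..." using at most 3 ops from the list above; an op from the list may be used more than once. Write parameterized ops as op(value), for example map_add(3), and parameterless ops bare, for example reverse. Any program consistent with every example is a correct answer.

filter_lt(9) | reverse | count_even

Check, running the answer program on each example:
  [36, -13, -4, 40, -16, -32, 28, 22, -42, -15] -> [-13, -4, -16, -32, -42, -15] -> [-15, -42, -32, -16, -4, -13] -> 4
  [-32, -14, 27, 25, 41, -18] -> [-32, -14, -18] -> [-18, -14, -32] -> 3
  [28, -43, 41, -13, -23, -47, 44] -> [-43, -13, -23, -47] -> [-47, -23, -13, -43] -> 0
  [-17, -7, 0, 49, 11, 39, -46, -41, -5, 41] -> [-17, -7, 0, -46, -41, -5] -> [-5, -41, -46, 0, -7, -17] -> 2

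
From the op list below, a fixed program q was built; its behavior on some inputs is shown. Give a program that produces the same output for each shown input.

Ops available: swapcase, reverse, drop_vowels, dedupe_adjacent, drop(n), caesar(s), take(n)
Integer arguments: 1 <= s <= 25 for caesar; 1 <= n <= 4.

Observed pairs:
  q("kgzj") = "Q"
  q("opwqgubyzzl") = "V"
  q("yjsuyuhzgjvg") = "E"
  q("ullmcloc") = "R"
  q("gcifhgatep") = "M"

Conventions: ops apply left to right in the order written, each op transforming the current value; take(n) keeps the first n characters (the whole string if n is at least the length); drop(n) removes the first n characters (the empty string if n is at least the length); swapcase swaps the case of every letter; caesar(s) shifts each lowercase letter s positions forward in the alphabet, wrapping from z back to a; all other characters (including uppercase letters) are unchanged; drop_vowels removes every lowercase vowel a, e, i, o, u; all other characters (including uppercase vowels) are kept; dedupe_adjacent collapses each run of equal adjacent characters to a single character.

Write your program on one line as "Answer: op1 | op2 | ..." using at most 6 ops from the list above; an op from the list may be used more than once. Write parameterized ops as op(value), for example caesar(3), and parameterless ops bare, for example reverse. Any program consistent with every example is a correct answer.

drop_vowels | caesar(10) | caesar(22) | swapcase | take(1)

Check, running the answer program on each example:
  "kgzj" -> "kgzj" -> "uqjt" -> "qmfp" -> "QMFP" -> "Q"
  "opwqgubyzzl" -> "pwqgbyzzl" -> "zgaqlijjv" -> "vcwmheffr" -> "VCWMHEFFR" -> "V"
  "yjsuyuhzgjvg" -> "yjsyhzgjvg" -> "itcirjqtfq" -> "epyenfmpbm" -> "EPYENFMPBM" -> "E"
  "ullmcloc" -> "llmclc" -> "vvwmvm" -> "rrsiri" -> "RRSIRI" -> "R"
  "gcifhgatep" -> "gcfhgtp" -> "qmprqdz" -> "milnmzv" -> "MILNMZV" -> "M"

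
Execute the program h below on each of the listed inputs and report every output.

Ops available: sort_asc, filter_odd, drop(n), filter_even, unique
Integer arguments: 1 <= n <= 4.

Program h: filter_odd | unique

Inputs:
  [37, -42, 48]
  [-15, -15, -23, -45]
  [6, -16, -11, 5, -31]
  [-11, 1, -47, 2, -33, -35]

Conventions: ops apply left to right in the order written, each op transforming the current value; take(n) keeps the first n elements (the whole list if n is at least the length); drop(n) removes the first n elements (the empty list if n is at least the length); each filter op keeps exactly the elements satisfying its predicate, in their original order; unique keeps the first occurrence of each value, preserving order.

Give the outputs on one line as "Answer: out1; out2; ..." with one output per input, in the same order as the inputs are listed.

[37]; [-15, -23, -45]; [-11, 5, -31]; [-11, 1, -47, -33, -35]

Execution, op by op:
  [37, -42, 48] -> [37] -> [37]
  [-15, -15, -23, -45] -> [-15, -15, -23, -45] -> [-15, -23, -45]
  [6, -16, -11, 5, -31] -> [-11, 5, -31] -> [-11, 5, -31]
  [-11, 1, -47, 2, -33, -35] -> [-11, 1, -47, -33, -35] -> [-11, 1, -47, -33, -35]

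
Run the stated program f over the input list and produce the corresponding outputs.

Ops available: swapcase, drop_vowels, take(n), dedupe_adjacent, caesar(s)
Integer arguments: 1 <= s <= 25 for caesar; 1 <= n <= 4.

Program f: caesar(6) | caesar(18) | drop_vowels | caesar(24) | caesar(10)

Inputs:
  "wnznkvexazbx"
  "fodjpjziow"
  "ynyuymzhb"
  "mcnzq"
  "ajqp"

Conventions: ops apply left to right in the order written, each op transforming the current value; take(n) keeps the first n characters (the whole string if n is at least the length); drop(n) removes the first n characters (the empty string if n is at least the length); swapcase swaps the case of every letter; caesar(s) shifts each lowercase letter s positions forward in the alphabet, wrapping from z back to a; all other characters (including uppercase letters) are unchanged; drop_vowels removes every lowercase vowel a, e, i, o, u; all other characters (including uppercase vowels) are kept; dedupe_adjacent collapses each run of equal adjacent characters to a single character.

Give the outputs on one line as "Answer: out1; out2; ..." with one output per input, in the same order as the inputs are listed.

"tftbkdgfhd"; "lujpvpfou"; "eteaesfnh"; "stf"; "gpv"

Execution, op by op:
  "wnznkvexazbx" -> "ctftqbkdgfhd" -> "ulxlitcvyxzv" -> "lxltcvyxzv" -> "jvjratwvxt" -> "tftbkdgfhd"
  "fodjpjziow" -> "lujpvpfouc" -> "dmbhnhxgmu" -> "dmbhnhxgm" -> "bkzflfvek" -> "lujpvpfou"
  "ynyuymzhb" -> "eteaesfnh" -> "wlwswkxfz" -> "wlwswkxfz" -> "ujuquivdx" -> "eteaesfnh"
  "mcnzq" -> "sitfw" -> "kalxo" -> "klx" -> "ijv" -> "stf"
  "ajqp" -> "gpwv" -> "yhon" -> "yhn" -> "wfl" -> "gpv"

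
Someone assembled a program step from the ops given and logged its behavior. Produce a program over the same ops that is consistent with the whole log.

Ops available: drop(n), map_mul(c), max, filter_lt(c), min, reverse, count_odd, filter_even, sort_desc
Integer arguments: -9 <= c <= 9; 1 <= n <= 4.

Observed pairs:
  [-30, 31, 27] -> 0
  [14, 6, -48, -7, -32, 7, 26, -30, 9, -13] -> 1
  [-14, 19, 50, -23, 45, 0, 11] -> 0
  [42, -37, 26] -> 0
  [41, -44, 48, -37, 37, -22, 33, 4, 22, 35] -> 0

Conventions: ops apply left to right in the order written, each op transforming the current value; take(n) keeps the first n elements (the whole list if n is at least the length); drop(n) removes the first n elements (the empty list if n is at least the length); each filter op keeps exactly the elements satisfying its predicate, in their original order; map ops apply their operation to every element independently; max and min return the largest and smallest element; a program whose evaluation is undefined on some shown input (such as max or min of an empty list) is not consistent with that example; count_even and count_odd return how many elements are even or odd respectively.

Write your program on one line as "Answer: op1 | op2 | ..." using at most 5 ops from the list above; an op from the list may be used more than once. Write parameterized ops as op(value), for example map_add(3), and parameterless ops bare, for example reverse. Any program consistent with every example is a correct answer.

map_mul(7) | filter_lt(2) | drop(2) | count_odd

Check, running the answer program on each example:
  [-30, 31, 27] -> [-210, 217, 189] -> [-210] -> [] -> 0
  [14, 6, -48, -7, -32, 7, 26, -30, 9, -13] -> [98, 42, -336, -49, -224, 49, 182, -210, 63, -91] -> [-336, -49, -224, -210, -91] -> [-224, -210, -91] -> 1
  [-14, 19, 50, -23, 45, 0, 11] -> [-98, 133, 350, -161, 315, 0, 77] -> [-98, -161, 0] -> [0] -> 0
  [42, -37, 26] -> [294, -259, 182] -> [-259] -> [] -> 0
  [41, -44, 48, -37, 37, -22, 33, 4, 22, 35] -> [287, -308, 336, -259, 259, -154, 231, 28, 154, 245] -> [-308, -259, -154] -> [-154] -> 0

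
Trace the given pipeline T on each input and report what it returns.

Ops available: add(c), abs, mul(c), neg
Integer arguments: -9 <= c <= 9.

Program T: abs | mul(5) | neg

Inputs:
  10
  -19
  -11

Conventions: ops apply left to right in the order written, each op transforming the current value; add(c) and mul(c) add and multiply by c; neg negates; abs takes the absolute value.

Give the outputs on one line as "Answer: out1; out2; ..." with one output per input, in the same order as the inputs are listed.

-50; -95; -55

Execution, op by op:
  10 -> 10 -> 50 -> -50
  -19 -> 19 -> 95 -> -95
  -11 -> 11 -> 55 -> -55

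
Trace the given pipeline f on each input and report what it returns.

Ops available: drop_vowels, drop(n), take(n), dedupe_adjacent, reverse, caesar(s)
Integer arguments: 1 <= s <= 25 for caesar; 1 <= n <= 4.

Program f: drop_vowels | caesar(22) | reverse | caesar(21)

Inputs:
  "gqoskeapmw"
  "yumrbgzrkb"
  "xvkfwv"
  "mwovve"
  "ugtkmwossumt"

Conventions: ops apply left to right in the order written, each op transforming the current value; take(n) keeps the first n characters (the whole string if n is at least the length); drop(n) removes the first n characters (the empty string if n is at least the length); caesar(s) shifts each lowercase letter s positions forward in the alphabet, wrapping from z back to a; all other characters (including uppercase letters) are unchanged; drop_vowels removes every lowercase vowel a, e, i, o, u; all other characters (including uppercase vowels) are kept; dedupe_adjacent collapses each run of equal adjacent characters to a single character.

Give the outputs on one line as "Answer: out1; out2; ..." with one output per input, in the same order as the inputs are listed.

Execution, op by op:
  "gqoskeapmw" -> "gqskpmw" -> "cmoglis" -> "silgomc" -> "ndgbjhx"
  "yumrbgzrkb" -> "ymrbgzrkb" -> "uinxcvngx" -> "xgnvcxniu" -> "sbiqxsidp"
  "xvkfwv" -> "xvkfwv" -> "trgbsr" -> "rsbgrt" -> "mnwbmo"
  "mwovve" -> "mwvv" -> "isrr" -> "rrsi" -> "mmnd"
  "ugtkmwossumt" -> "gtkmwssmt" -> "cpgisooip" -> "pioosigpc" -> "kdjjndbkx"

"ndgbjhx"; "sbiqxsidp"; "mnwbmo"; "mmnd"; "kdjjndbkx"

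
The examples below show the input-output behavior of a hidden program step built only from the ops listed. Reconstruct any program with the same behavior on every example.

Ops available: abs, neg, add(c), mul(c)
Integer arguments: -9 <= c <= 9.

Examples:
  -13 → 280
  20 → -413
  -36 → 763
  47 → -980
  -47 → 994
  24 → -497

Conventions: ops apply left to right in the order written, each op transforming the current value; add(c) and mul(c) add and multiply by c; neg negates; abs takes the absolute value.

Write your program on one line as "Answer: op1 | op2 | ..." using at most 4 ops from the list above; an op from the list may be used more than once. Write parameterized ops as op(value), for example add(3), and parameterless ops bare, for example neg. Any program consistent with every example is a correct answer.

mul(-3) | mul(7) | add(-2) | add(9)

Check, running the answer program on each example:
  -13 -> 39 -> 273 -> 271 -> 280
  20 -> -60 -> -420 -> -422 -> -413
  -36 -> 108 -> 756 -> 754 -> 763
  47 -> -141 -> -987 -> -989 -> -980
  -47 -> 141 -> 987 -> 985 -> 994
  24 -> -72 -> -504 -> -506 -> -497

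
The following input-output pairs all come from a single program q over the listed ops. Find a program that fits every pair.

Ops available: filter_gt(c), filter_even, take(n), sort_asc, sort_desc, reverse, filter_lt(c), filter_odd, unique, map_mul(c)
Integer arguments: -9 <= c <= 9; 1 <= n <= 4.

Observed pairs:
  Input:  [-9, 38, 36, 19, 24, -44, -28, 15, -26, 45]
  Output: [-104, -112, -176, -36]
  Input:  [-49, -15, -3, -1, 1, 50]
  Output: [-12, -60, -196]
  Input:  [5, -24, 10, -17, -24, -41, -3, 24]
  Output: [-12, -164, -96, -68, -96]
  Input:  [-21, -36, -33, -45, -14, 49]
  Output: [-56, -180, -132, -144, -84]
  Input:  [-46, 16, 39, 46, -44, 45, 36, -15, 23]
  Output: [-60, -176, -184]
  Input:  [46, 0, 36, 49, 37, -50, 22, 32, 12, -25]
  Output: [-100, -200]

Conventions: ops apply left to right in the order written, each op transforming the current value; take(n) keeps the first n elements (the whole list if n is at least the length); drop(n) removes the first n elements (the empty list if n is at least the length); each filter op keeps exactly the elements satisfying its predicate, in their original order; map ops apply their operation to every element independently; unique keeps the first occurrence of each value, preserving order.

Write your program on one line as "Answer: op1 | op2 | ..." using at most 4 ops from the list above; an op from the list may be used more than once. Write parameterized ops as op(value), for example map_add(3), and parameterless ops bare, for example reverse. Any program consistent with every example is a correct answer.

reverse | filter_lt(1) | filter_lt(-2) | map_mul(4)

Check, running the answer program on each example:
  [-9, 38, 36, 19, 24, -44, -28, 15, -26, 45] -> [45, -26, 15, -28, -44, 24, 19, 36, 38, -9] -> [-26, -28, -44, -9] -> [-26, -28, -44, -9] -> [-104, -112, -176, -36]
  [-49, -15, -3, -1, 1, 50] -> [50, 1, -1, -3, -15, -49] -> [-1, -3, -15, -49] -> [-3, -15, -49] -> [-12, -60, -196]
  [5, -24, 10, -17, -24, -41, -3, 24] -> [24, -3, -41, -24, -17, 10, -24, 5] -> [-3, -41, -24, -17, -24] -> [-3, -41, -24, -17, -24] -> [-12, -164, -96, -68, -96]
  [-21, -36, -33, -45, -14, 49] -> [49, -14, -45, -33, -36, -21] -> [-14, -45, -33, -36, -21] -> [-14, -45, -33, -36, -21] -> [-56, -180, -132, -144, -84]
  [-46, 16, 39, 46, -44, 45, 36, -15, 23] -> [23, -15, 36, 45, -44, 46, 39, 16, -46] -> [-15, -44, -46] -> [-15, -44, -46] -> [-60, -176, -184]
  [46, 0, 36, 49, 37, -50, 22, 32, 12, -25] -> [-25, 12, 32, 22, -50, 37, 49, 36, 0, 46] -> [-25, -50, 0] -> [-25, -50] -> [-100, -200]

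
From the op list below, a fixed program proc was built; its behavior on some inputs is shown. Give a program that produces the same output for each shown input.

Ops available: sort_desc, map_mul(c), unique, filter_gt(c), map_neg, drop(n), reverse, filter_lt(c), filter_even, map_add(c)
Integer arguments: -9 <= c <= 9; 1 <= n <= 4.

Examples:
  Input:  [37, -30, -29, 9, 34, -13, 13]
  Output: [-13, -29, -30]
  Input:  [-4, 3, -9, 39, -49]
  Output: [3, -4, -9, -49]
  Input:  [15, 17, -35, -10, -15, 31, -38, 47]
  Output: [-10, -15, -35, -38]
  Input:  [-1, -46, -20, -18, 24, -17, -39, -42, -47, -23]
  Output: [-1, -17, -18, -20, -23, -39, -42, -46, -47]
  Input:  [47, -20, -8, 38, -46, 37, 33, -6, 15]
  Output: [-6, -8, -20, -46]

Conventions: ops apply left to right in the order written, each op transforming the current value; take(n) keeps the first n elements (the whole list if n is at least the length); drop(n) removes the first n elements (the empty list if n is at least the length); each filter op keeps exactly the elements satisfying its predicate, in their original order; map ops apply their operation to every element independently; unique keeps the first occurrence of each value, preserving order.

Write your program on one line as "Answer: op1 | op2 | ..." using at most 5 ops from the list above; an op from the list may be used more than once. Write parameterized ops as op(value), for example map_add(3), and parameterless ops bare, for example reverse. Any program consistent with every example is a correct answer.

map_add(-9) | filter_lt(-3) | sort_desc | map_add(9)

Check, running the answer program on each example:
  [37, -30, -29, 9, 34, -13, 13] -> [28, -39, -38, 0, 25, -22, 4] -> [-39, -38, -22] -> [-22, -38, -39] -> [-13, -29, -30]
  [-4, 3, -9, 39, -49] -> [-13, -6, -18, 30, -58] -> [-13, -6, -18, -58] -> [-6, -13, -18, -58] -> [3, -4, -9, -49]
  [15, 17, -35, -10, -15, 31, -38, 47] -> [6, 8, -44, -19, -24, 22, -47, 38] -> [-44, -19, -24, -47] -> [-19, -24, -44, -47] -> [-10, -15, -35, -38]
  [-1, -46, -20, -18, 24, -17, -39, -42, -47, -23] -> [-10, -55, -29, -27, 15, -26, -48, -51, -56, -32] -> [-10, -55, -29, -27, -26, -48, -51, -56, -32] -> [-10, -26, -27, -29, -32, -48, -51, -55, -56] -> [-1, -17, -18, -20, -23, -39, -42, -46, -47]
  [47, -20, -8, 38, -46, 37, 33, -6, 15] -> [38, -29, -17, 29, -55, 28, 24, -15, 6] -> [-29, -17, -55, -15] -> [-15, -17, -29, -55] -> [-6, -8, -20, -46]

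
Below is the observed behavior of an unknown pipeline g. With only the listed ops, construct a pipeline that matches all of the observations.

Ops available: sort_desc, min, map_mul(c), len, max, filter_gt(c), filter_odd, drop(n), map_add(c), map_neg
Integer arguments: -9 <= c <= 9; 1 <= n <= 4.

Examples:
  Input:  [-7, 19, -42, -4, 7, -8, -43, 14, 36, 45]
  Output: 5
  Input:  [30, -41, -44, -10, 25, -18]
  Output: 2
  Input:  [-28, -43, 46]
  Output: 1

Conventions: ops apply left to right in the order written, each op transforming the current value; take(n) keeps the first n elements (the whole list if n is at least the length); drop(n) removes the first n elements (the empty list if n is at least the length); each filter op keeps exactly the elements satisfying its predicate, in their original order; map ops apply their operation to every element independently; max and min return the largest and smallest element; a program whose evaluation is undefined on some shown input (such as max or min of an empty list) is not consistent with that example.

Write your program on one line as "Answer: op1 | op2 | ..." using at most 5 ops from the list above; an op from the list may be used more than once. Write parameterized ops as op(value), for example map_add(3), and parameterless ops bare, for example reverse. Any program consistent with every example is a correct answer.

filter_odd | map_mul(4) | map_neg | len

Check, running the answer program on each example:
  [-7, 19, -42, -4, 7, -8, -43, 14, 36, 45] -> [-7, 19, 7, -43, 45] -> [-28, 76, 28, -172, 180] -> [28, -76, -28, 172, -180] -> 5
  [30, -41, -44, -10, 25, -18] -> [-41, 25] -> [-164, 100] -> [164, -100] -> 2
  [-28, -43, 46] -> [-43] -> [-172] -> [172] -> 1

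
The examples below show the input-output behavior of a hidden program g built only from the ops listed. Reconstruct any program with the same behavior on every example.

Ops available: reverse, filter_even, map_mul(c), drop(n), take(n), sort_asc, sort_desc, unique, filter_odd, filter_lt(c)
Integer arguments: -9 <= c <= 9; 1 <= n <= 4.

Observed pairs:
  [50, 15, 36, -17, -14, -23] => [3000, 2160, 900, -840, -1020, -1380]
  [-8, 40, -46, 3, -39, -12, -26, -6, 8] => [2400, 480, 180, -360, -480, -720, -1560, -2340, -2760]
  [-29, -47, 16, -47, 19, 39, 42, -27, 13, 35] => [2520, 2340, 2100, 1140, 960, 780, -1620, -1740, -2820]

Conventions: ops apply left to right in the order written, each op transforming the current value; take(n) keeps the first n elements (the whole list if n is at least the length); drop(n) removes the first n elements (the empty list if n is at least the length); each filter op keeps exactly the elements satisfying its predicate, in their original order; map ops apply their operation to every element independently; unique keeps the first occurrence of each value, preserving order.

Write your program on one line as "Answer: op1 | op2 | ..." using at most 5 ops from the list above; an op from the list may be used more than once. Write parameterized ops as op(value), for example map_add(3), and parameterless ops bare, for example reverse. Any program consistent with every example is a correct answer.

map_mul(4) | unique | map_mul(-5) | sort_asc | map_mul(-3)

Check, running the answer program on each example:
  [50, 15, 36, -17, -14, -23] -> [200, 60, 144, -68, -56, -92] -> [200, 60, 144, -68, -56, -92] -> [-1000, -300, -720, 340, 280, 460] -> [-1000, -720, -300, 280, 340, 460] -> [3000, 2160, 900, -840, -1020, -1380]
  [-8, 40, -46, 3, -39, -12, -26, -6, 8] -> [-32, 160, -184, 12, -156, -48, -104, -24, 32] -> [-32, 160, -184, 12, -156, -48, -104, -24, 32] -> [160, -800, 920, -60, 780, 240, 520, 120, -160] -> [-800, -160, -60, 120, 160, 240, 520, 780, 920] -> [2400, 480, 180, -360, -480, -720, -1560, -2340, -2760]
  [-29, -47, 16, -47, 19, 39, 42, -27, 13, 35] -> [-116, -188, 64, -188, 76, 156, 168, -108, 52, 140] -> [-116, -188, 64, 76, 156, 168, -108, 52, 140] -> [580, 940, -320, -380, -780, -840, 540, -260, -700] -> [-840, -780, -700, -380, -320, -260, 540, 580, 940] -> [2520, 2340, 2100, 1140, 960, 780, -1620, -1740, -2820]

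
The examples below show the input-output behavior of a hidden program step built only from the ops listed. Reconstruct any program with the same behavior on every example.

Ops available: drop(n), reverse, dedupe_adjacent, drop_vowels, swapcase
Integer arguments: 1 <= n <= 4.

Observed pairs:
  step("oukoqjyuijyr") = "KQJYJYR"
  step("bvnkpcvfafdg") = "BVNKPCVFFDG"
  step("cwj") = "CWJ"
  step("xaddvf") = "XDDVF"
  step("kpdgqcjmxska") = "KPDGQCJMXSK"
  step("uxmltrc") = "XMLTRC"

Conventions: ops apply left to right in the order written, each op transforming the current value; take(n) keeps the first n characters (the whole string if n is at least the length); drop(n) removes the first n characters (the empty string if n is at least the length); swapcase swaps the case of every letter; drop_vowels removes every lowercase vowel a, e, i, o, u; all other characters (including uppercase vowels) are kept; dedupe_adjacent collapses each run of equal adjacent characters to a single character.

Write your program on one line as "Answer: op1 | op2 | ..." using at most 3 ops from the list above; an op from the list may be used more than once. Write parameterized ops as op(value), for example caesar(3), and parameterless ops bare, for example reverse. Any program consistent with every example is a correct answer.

drop_vowels | swapcase

Check, running the answer program on each example:
  "oukoqjyuijyr" -> "kqjyjyr" -> "KQJYJYR"
  "bvnkpcvfafdg" -> "bvnkpcvffdg" -> "BVNKPCVFFDG"
  "cwj" -> "cwj" -> "CWJ"
  "xaddvf" -> "xddvf" -> "XDDVF"
  "kpdgqcjmxska" -> "kpdgqcjmxsk" -> "KPDGQCJMXSK"
  "uxmltrc" -> "xmltrc" -> "XMLTRC"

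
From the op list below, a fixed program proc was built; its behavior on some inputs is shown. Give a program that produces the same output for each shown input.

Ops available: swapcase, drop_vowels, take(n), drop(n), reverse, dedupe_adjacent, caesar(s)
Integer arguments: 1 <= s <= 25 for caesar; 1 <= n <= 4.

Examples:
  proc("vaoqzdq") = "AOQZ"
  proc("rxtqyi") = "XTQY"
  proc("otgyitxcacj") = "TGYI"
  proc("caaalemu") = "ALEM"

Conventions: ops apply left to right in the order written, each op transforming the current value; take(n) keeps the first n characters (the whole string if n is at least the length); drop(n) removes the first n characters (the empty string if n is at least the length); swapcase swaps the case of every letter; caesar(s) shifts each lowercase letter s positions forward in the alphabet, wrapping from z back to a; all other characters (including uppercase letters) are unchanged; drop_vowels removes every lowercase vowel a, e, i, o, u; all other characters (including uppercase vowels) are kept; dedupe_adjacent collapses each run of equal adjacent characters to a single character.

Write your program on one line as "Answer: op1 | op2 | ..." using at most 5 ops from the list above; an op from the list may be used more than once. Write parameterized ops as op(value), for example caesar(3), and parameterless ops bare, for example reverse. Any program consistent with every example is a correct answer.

swapcase | drop(1) | dedupe_adjacent | take(4)

Check, running the answer program on each example:
  "vaoqzdq" -> "VAOQZDQ" -> "AOQZDQ" -> "AOQZDQ" -> "AOQZ"
  "rxtqyi" -> "RXTQYI" -> "XTQYI" -> "XTQYI" -> "XTQY"
  "otgyitxcacj" -> "OTGYITXCACJ" -> "TGYITXCACJ" -> "TGYITXCACJ" -> "TGYI"
  "caaalemu" -> "CAAALEMU" -> "AAALEMU" -> "ALEMU" -> "ALEM"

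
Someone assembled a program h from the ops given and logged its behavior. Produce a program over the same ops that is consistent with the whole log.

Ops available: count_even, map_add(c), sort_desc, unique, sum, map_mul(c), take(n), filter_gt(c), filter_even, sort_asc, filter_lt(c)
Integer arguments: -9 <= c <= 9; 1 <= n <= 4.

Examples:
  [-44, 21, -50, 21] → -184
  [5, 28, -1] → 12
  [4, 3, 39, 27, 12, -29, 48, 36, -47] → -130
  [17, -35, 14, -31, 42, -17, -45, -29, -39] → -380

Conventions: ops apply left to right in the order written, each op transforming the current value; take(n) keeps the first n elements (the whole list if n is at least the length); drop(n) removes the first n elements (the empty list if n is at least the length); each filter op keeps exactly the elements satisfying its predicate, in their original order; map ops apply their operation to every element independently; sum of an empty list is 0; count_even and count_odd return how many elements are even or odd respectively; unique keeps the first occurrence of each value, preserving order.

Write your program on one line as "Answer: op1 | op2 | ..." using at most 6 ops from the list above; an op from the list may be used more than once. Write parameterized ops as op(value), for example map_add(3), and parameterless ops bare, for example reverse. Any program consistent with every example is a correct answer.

filter_lt(9) | map_add(1) | sort_asc | map_mul(2) | sum

Check, running the answer program on each example:
  [-44, 21, -50, 21] -> [-44, -50] -> [-43, -49] -> [-49, -43] -> [-98, -86] -> -184
  [5, 28, -1] -> [5, -1] -> [6, 0] -> [0, 6] -> [0, 12] -> 12
  [4, 3, 39, 27, 12, -29, 48, 36, -47] -> [4, 3, -29, -47] -> [5, 4, -28, -46] -> [-46, -28, 4, 5] -> [-92, -56, 8, 10] -> -130
  [17, -35, 14, -31, 42, -17, -45, -29, -39] -> [-35, -31, -17, -45, -29, -39] -> [-34, -30, -16, -44, -28, -38] -> [-44, -38, -34, -30, -28, -16] -> [-88, -76, -68, -60, -56, -32] -> -380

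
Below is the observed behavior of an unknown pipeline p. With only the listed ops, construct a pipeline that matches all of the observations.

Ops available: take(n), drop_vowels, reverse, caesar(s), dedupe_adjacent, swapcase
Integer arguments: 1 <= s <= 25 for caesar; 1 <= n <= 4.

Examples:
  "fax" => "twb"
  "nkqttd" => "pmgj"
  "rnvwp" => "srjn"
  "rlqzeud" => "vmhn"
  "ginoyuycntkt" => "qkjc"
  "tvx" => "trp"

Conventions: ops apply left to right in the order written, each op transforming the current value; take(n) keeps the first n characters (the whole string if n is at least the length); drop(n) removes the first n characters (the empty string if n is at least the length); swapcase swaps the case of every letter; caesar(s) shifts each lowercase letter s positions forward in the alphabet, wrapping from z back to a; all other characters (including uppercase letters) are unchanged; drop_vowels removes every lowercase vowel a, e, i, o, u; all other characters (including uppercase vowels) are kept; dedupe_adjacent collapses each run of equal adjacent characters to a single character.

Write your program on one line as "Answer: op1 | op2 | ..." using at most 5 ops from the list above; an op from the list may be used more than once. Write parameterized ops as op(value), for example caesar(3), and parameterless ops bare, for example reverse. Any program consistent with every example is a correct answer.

caesar(22) | drop_vowels | take(4) | reverse

Check, running the answer program on each example:
  "fax" -> "bwt" -> "bwt" -> "bwt" -> "twb"
  "nkqttd" -> "jgmppz" -> "jgmppz" -> "jgmp" -> "pmgj"
  "rnvwp" -> "njrsl" -> "njrsl" -> "njrs" -> "srjn"
  "rlqzeud" -> "nhmvaqz" -> "nhmvqz" -> "nhmv" -> "vmhn"
  "ginoyuycntkt" -> "cejkuquyjpgp" -> "cjkqyjpgp" -> "cjkq" -> "qkjc"
  "tvx" -> "prt" -> "prt" -> "prt" -> "trp"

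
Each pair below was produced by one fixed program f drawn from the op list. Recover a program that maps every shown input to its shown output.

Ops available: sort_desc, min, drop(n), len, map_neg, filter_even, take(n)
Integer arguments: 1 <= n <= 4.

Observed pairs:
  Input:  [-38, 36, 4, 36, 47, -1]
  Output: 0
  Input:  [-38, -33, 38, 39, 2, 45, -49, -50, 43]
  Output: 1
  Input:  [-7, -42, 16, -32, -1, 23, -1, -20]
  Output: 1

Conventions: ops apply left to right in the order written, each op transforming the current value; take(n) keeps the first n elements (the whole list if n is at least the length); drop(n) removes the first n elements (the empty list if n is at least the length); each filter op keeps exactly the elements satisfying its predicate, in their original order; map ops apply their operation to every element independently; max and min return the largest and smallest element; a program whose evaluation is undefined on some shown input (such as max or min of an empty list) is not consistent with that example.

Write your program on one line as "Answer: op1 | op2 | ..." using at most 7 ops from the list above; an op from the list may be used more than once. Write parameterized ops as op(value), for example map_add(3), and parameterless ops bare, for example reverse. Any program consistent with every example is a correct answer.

sort_desc | map_neg | drop(4) | drop(2) | take(1) | len

Check, running the answer program on each example:
  [-38, 36, 4, 36, 47, -1] -> [47, 36, 36, 4, -1, -38] -> [-47, -36, -36, -4, 1, 38] -> [1, 38] -> [] -> [] -> 0
  [-38, -33, 38, 39, 2, 45, -49, -50, 43] -> [45, 43, 39, 38, 2, -33, -38, -49, -50] -> [-45, -43, -39, -38, -2, 33, 38, 49, 50] -> [-2, 33, 38, 49, 50] -> [38, 49, 50] -> [38] -> 1
  [-7, -42, 16, -32, -1, 23, -1, -20] -> [23, 16, -1, -1, -7, -20, -32, -42] -> [-23, -16, 1, 1, 7, 20, 32, 42] -> [7, 20, 32, 42] -> [32, 42] -> [32] -> 1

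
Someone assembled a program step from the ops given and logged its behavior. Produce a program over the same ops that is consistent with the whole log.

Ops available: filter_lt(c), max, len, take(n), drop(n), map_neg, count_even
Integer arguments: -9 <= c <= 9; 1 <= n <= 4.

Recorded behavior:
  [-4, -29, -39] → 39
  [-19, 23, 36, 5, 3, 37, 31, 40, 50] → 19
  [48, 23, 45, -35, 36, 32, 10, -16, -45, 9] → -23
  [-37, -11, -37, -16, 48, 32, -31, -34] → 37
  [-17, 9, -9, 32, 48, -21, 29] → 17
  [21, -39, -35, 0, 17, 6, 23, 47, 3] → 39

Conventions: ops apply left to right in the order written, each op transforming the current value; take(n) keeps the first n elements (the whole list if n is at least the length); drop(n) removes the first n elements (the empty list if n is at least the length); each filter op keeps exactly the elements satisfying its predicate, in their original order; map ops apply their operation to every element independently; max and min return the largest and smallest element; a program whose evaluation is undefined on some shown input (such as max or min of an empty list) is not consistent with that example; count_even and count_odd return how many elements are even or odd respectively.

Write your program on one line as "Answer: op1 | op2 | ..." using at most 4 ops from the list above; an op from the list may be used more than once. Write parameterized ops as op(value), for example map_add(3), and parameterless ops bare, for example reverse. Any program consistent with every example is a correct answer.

take(4) | map_neg | take(3) | max

Check, running the answer program on each example:
  [-4, -29, -39] -> [-4, -29, -39] -> [4, 29, 39] -> [4, 29, 39] -> 39
  [-19, 23, 36, 5, 3, 37, 31, 40, 50] -> [-19, 23, 36, 5] -> [19, -23, -36, -5] -> [19, -23, -36] -> 19
  [48, 23, 45, -35, 36, 32, 10, -16, -45, 9] -> [48, 23, 45, -35] -> [-48, -23, -45, 35] -> [-48, -23, -45] -> -23
  [-37, -11, -37, -16, 48, 32, -31, -34] -> [-37, -11, -37, -16] -> [37, 11, 37, 16] -> [37, 11, 37] -> 37
  [-17, 9, -9, 32, 48, -21, 29] -> [-17, 9, -9, 32] -> [17, -9, 9, -32] -> [17, -9, 9] -> 17
  [21, -39, -35, 0, 17, 6, 23, 47, 3] -> [21, -39, -35, 0] -> [-21, 39, 35, 0] -> [-21, 39, 35] -> 39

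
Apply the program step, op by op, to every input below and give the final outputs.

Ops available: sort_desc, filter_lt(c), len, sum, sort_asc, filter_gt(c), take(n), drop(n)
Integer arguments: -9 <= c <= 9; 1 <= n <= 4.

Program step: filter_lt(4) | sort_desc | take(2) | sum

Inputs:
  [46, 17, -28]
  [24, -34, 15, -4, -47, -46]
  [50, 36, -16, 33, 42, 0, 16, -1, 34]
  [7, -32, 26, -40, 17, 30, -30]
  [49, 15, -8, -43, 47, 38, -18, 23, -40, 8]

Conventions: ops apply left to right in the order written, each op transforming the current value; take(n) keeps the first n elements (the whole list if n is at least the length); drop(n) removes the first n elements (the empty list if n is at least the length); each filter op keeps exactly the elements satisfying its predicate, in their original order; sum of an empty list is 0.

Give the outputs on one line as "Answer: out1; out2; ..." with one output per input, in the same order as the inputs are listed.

Execution, op by op:
  [46, 17, -28] -> [-28] -> [-28] -> [-28] -> -28
  [24, -34, 15, -4, -47, -46] -> [-34, -4, -47, -46] -> [-4, -34, -46, -47] -> [-4, -34] -> -38
  [50, 36, -16, 33, 42, 0, 16, -1, 34] -> [-16, 0, -1] -> [0, -1, -16] -> [0, -1] -> -1
  [7, -32, 26, -40, 17, 30, -30] -> [-32, -40, -30] -> [-30, -32, -40] -> [-30, -32] -> -62
  [49, 15, -8, -43, 47, 38, -18, 23, -40, 8] -> [-8, -43, -18, -40] -> [-8, -18, -40, -43] -> [-8, -18] -> -26

-28; -38; -1; -62; -26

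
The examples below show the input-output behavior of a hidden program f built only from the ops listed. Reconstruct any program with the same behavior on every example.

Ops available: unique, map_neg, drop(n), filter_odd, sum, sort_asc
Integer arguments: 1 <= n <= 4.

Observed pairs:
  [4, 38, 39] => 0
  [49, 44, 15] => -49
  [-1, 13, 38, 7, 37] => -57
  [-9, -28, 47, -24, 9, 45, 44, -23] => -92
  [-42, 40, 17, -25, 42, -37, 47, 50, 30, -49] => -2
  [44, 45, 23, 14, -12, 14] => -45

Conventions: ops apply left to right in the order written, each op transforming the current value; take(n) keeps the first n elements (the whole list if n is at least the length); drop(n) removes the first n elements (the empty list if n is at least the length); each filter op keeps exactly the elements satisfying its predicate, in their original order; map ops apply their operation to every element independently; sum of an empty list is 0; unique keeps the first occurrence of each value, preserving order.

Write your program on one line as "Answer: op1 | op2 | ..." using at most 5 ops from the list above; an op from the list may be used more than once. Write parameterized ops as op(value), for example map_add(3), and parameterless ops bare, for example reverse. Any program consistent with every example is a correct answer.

sort_asc | filter_odd | drop(1) | map_neg | sum

Check, running the answer program on each example:
  [4, 38, 39] -> [4, 38, 39] -> [39] -> [] -> [] -> 0
  [49, 44, 15] -> [15, 44, 49] -> [15, 49] -> [49] -> [-49] -> -49
  [-1, 13, 38, 7, 37] -> [-1, 7, 13, 37, 38] -> [-1, 7, 13, 37] -> [7, 13, 37] -> [-7, -13, -37] -> -57
  [-9, -28, 47, -24, 9, 45, 44, -23] -> [-28, -24, -23, -9, 9, 44, 45, 47] -> [-23, -9, 9, 45, 47] -> [-9, 9, 45, 47] -> [9, -9, -45, -47] -> -92
  [-42, 40, 17, -25, 42, -37, 47, 50, 30, -49] -> [-49, -42, -37, -25, 17, 30, 40, 42, 47, 50] -> [-49, -37, -25, 17, 47] -> [-37, -25, 17, 47] -> [37, 25, -17, -47] -> -2
  [44, 45, 23, 14, -12, 14] -> [-12, 14, 14, 23, 44, 45] -> [23, 45] -> [45] -> [-45] -> -45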